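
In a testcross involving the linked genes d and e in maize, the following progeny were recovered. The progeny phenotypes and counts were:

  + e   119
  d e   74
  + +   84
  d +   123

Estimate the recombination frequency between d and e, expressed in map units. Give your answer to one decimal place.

The two most frequent classes, + e (119) and d + (123), are the parental types, so the F1 was + e / d +.
The recombinant classes are + + and d e: 84 + 74 = 158.
Recombination frequency = 158/400 = 0.3950 ≈ 39.5%, i.e. 39.5 map units.

39.5 map units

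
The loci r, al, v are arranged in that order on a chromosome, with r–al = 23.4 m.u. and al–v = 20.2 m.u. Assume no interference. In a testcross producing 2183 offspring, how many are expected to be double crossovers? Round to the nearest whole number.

103

Map distances give recombination frequencies of 0.234 and 0.202 for the two intervals.
With no interference, expected double-crossover frequency = 0.234 × 0.202 = 0.04727.
Expected number = 0.04727 × 2183 = 103.19 ≈ 103.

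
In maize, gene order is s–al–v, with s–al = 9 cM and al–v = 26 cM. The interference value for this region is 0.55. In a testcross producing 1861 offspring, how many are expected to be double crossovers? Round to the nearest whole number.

20

Map distances give recombination frequencies of 0.090 and 0.260 for the two intervals.
With interference 0.55 (so coincidence = 0.45), expected double-crossover frequency = 0.090 × 0.260 × 0.45 = 0.01053.
Expected number = 0.01053 × 1861 = 19.60 ≈ 20.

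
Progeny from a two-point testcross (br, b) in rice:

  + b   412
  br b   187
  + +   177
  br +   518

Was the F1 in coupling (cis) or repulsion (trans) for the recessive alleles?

The two most frequent classes are + b (412) and br + (518); these are the parental (non-recombinant) types.
So the F1 carried + b on one chromosome and br + on the other — the recessive alleles are on opposite chromosomes (trans / repulsion).

trans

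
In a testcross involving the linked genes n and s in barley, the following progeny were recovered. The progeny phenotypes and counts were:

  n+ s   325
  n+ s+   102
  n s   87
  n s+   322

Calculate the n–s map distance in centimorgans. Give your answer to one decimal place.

22.6 centimorgans

The two most frequent classes, n+ s (325) and n s+ (322), are the parental types, so the F1 was n+ s / n s+.
The recombinant classes are n+ s+ and n s: 102 + 87 = 189.
Recombination frequency = 189/836 = 0.2261 ≈ 22.6%, i.e. 22.6 centimorgans.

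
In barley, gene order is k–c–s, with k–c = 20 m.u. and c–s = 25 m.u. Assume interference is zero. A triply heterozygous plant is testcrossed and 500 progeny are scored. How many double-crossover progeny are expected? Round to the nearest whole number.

25

Map distances give recombination frequencies of 0.200 and 0.250 for the two intervals.
With no interference, expected double-crossover frequency = 0.200 × 0.250 = 0.05000.
Expected number = 0.05000 × 500 = 25.00 ≈ 25.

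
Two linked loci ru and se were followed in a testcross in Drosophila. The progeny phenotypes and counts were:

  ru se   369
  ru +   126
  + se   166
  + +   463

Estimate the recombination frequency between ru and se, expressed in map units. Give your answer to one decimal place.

26.0 map units

The two most frequent classes, + + (463) and ru se (369), are the parental types, so the F1 was + + / ru se.
The recombinant classes are + se and ru +: 166 + 126 = 292.
Recombination frequency = 292/1124 = 0.2598 ≈ 26.0%, i.e. 26.0 map units.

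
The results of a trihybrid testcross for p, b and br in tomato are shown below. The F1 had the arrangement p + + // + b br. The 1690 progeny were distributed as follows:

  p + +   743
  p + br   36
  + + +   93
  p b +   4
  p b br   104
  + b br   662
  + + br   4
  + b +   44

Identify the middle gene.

b

The two rarest classes, p b + and + + br, are the double crossovers. Comparing them with the parentals, only the b allele has switched, so b is the middle locus and the order is br – b – p.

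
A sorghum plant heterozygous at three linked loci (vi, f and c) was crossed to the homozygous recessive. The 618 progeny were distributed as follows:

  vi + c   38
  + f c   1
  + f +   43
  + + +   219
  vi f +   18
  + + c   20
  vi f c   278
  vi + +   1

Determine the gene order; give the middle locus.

The two most frequent reciprocal classes, + + + and vi f c, are the parental types, so the F1 was + + + / vi f c.
The two rarest classes, vi + + and + f c, are the double crossovers. Comparing them with the parentals, only the vi allele has switched, so vi is the middle locus and the order is f – vi – c.

vi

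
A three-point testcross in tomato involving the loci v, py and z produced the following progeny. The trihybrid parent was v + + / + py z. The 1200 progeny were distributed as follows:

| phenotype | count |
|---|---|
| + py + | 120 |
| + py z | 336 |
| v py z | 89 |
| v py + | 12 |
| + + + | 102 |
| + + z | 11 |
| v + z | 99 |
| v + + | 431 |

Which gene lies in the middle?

The two rarest classes, v py + and + + z, are the double crossovers. Comparing them with the parentals, only the py allele has switched, so py is the middle locus and the order is z – py – v.

py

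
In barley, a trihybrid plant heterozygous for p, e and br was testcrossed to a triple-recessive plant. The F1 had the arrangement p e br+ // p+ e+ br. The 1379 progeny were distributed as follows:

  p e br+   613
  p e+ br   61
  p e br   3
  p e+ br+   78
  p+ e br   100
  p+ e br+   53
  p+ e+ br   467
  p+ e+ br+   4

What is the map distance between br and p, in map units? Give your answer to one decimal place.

The two rarest classes, p e br and p+ e+ br+, are the double crossovers. Comparing them with the parentals, only the br allele has switched, so br is the middle locus and the order is e – br – p.
Crossovers in the br–p interval produce the single-crossover classes p+ e br+ and p e+ br (53 + 61 = 114) plus the double crossovers (7).
RF(br–p) = (114 + 7) / 1379 = 121/1379 = 0.0877 → 8.8 map units.

8.8 map units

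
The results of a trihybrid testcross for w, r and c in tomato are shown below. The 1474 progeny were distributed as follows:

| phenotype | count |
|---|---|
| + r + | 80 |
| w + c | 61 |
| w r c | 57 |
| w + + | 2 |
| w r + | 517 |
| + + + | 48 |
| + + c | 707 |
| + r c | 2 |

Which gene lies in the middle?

r

The two most frequent reciprocal classes, w r + and + + c, are the parental types, so the F1 was w r + / + + c.
The two rarest classes, w + + and + r c, are the double crossovers. Comparing them with the parentals, only the r allele has switched, so r is the middle locus and the order is c – r – w.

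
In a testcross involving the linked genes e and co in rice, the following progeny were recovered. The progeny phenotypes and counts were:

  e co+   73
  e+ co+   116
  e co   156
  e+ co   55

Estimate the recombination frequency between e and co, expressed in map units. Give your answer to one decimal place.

32.0 map units

The two most frequent classes, e+ co+ (116) and e co (156), are the parental types, so the F1 was e+ co+ / e co.
The recombinant classes are e+ co and e co+: 55 + 73 = 128.
Recombination frequency = 128/400 = 0.3200 ≈ 32.0%, i.e. 32.0 map units.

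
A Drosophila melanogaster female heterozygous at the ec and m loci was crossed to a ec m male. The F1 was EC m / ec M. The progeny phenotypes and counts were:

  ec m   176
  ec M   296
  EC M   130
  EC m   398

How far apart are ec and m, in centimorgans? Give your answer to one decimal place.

30.6 centimorgans

The recombinant classes are EC M and ec m: 130 + 176 = 306.
Recombination frequency = 306/1000 = 0.3060 ≈ 30.6%, i.e. 30.6 centimorgans.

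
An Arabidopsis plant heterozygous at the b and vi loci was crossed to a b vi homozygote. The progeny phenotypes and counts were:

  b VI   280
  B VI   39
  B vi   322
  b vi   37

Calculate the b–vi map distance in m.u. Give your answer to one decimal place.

11.2 m.u.

The two most frequent classes, B vi (322) and b VI (280), are the parental types, so the F1 was B vi / b VI.
The recombinant classes are B VI and b vi: 39 + 37 = 76.
Recombination frequency = 76/678 = 0.1121 ≈ 11.2%, i.e. 11.2 m.u.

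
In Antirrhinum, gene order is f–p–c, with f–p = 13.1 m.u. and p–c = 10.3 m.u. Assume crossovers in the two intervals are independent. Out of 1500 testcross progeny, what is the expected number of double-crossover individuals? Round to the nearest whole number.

20

Map distances give recombination frequencies of 0.131 and 0.103 for the two intervals.
With no interference, expected double-crossover frequency = 0.131 × 0.103 = 0.01349.
Expected number = 0.01349 × 1500 = 20.24 ≈ 20.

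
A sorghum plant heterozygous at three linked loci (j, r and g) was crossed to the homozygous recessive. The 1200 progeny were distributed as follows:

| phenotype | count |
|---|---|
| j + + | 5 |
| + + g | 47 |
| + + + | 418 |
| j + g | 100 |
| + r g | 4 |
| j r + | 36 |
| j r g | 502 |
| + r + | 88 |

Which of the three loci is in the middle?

j

The two most frequent reciprocal classes, j r g and + + +, are the parental types, so the F1 was j r g / + + +.
The two rarest classes, + r g and j + +, are the double crossovers. Comparing them with the parentals, only the j allele has switched, so j is the middle locus and the order is r – j – g.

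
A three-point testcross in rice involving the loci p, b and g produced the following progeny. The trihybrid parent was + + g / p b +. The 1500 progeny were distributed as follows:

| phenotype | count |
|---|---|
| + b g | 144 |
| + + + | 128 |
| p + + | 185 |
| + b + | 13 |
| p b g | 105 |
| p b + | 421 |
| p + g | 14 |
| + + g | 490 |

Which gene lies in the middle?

The two rarest classes, p + g and + b +, are the double crossovers. Comparing them with the parentals, only the p allele has switched, so p is the middle locus and the order is b – p – g.

p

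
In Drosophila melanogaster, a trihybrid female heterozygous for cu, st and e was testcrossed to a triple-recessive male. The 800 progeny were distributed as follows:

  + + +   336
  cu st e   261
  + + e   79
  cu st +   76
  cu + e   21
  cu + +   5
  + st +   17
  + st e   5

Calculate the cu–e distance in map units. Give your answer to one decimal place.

The two most frequent reciprocal classes, cu st e and + + +, are the parental types, so the F1 was cu st e / + + +.
The two rarest classes, + st e and cu + +, are the double crossovers. Comparing them with the parentals, only the cu allele has switched, so cu is the middle locus and the order is e – cu – st.
Crossovers in the e–cu interval produce the single-crossover classes cu st + and + + e (76 + 79 = 155) plus the double crossovers (10).
RF(e–cu) = (155 + 10) / 800 = 165/800 = 0.2062 → 20.6 map units.

20.6 map units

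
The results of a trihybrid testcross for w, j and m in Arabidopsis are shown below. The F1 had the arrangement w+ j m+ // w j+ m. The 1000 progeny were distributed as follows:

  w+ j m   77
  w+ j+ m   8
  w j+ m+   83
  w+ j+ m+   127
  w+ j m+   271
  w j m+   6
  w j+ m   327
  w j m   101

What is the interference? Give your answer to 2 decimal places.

The two rarest classes, w j m+ and w+ j+ m, are the double crossovers. Comparing them with the parentals, only the w allele has switched, so w is the middle locus and the order is j – w – m.
j–w: (228 + 14)/1000 = 0.2420; w–m: (160 + 14)/1000 = 0.1740.
Expected DCO frequency = 0.2420 × 0.1740 ≈ 0.04211; observed = 14/1000 ≈ 0.01400.
Coefficient of coincidence = 0.01400/0.04211 ≈ 0.33; interference = 1 − 0.33 = 0.67.

0.67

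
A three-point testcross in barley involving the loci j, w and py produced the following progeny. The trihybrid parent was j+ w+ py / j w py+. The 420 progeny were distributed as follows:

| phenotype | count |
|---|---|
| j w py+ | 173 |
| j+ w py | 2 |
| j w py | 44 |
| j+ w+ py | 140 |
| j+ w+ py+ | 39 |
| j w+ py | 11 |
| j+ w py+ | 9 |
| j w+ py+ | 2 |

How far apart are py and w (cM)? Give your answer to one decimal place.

The two rarest classes, j+ w py and j w+ py+, are the double crossovers. Comparing them with the parentals, only the w allele has switched, so w is the middle locus and the order is j – w – py.
Crossovers in the w–py interval produce the single-crossover classes j+ w+ py+ and j w py (39 + 44 = 83) plus the double crossovers (4).
RF(w–py) = (83 + 4) / 420 = 87/420 = 0.2071 → 20.7 cM.

20.7 cM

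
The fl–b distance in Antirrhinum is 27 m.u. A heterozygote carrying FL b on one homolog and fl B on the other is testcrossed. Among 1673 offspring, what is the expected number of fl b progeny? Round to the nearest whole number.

226

A map distance of 27 m.u. corresponds to a recombination frequency of 0.270.
The F1 is FL b / fl B, so fl b is a recombinant gamete class with expected frequency r/2 = 0.270/2 = 0.1350.
Expected number = 0.1350 × 1673 = 225.86 ≈ 226.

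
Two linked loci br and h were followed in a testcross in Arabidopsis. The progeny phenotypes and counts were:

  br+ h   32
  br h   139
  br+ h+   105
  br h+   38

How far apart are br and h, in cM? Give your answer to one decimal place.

22.3 cM

The two most frequent classes, br+ h+ (105) and br h (139), are the parental types, so the F1 was br+ h+ / br h.
The recombinant classes are br+ h and br h+: 32 + 38 = 70.
Recombination frequency = 70/314 = 0.2229 ≈ 22.3%, i.e. 22.3 cM.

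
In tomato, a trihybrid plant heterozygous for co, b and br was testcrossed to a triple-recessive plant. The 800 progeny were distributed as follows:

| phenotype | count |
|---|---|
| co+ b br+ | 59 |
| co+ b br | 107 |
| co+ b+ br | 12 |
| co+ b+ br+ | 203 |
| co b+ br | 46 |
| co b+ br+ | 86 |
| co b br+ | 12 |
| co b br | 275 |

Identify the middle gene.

The two most frequent reciprocal classes, co b br and co+ b+ br+, are the parental types, so the F1 was co b br / co+ b+ br+.
The two rarest classes, co b br+ and co+ b+ br, are the double crossovers. Comparing them with the parentals, only the br allele has switched, so br is the middle locus and the order is co – br – b.

br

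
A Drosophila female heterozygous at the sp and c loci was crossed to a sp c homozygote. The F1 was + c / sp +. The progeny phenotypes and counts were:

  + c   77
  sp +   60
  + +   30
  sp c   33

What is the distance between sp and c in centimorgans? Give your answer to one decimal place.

31.5 centimorgans

The recombinant classes are + + and sp c: 30 + 33 = 63.
Recombination frequency = 63/200 = 0.3150 ≈ 31.5%, i.e. 31.5 centimorgans.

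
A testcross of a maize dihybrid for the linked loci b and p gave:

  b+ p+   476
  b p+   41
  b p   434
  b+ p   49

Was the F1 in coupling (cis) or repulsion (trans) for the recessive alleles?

The two most frequent classes are b+ p+ (476) and b p (434); these are the parental (non-recombinant) types.
So the F1 carried b+ p+ on one chromosome and b p on the other — the recessive alleles are on the same chromosome (cis / coupling).

cis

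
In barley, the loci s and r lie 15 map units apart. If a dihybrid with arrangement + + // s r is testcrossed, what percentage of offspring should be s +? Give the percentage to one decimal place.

7.5%

A map distance of 15 map units corresponds to a recombination frequency of 0.150.
The F1 is + + / s r, so s + is a recombinant gamete class with expected frequency r/2 = 0.150/2 = 0.0750.
That is 0.0750 = 7.5% of the progeny.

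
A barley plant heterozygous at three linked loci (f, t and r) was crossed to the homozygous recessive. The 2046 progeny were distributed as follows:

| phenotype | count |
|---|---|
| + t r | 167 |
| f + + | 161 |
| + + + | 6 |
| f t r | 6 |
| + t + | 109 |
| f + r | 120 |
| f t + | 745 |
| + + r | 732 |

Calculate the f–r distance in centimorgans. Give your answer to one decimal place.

The two most frequent reciprocal classes, + + r and f t +, are the parental types, so the F1 was + + r / f t +.
The two rarest classes, + + + and f t r, are the double crossovers. Comparing them with the parentals, only the r allele has switched, so r is the middle locus and the order is f – r – t.
Crossovers in the f–r interval produce the single-crossover classes f + r and + t + (120 + 109 = 229) plus the double crossovers (12).
RF(f–r) = (229 + 12) / 2046 = 241/2046 = 0.1178 → 11.8 centimorgans.

11.8 centimorgans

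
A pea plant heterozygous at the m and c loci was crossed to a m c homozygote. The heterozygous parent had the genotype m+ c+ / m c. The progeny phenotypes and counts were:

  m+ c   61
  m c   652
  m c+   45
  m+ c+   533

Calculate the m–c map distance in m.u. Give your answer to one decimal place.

The recombinant classes are m+ c and m c+: 61 + 45 = 106.
Recombination frequency = 106/1291 = 0.0821 ≈ 8.2%, i.e. 8.2 m.u.

8.2 m.u.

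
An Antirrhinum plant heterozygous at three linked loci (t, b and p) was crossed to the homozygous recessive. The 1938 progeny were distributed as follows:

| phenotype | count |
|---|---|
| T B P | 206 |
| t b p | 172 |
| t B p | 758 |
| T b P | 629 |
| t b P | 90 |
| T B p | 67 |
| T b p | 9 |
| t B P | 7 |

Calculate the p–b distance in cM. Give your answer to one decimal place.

20.3 cM

The two most frequent reciprocal classes, T b P and t B p, are the parental types, so the F1 was T b P / t B p.
The two rarest classes, T b p and t B P, are the double crossovers. Comparing them with the parentals, only the p allele has switched, so p is the middle locus and the order is b – p – t.
Crossovers in the b–p interval produce the single-crossover classes T B P and t b p (206 + 172 = 378) plus the double crossovers (16).
RF(b–p) = (378 + 16) / 1938 = 394/1938 = 0.2033 → 20.3 cM.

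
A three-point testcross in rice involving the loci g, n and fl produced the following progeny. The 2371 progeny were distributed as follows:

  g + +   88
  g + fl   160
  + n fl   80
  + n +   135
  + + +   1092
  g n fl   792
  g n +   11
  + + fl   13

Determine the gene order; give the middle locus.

fl

The two most frequent reciprocal classes, g n fl and + + +, are the parental types, so the F1 was g n fl / + + +.
The two rarest classes, g n + and + + fl, are the double crossovers. Comparing them with the parentals, only the fl allele has switched, so fl is the middle locus and the order is n – fl – g.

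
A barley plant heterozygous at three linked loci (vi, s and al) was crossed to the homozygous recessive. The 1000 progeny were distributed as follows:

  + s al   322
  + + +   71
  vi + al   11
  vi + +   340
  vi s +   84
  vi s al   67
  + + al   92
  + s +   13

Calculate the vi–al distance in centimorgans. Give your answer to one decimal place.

The two most frequent reciprocal classes, + s al and vi + +, are the parental types, so the F1 was + s al / vi + +.
The two rarest classes, + s + and vi + al, are the double crossovers. Comparing them with the parentals, only the al allele has switched, so al is the middle locus and the order is vi – al – s.
Crossovers in the vi–al interval produce the single-crossover classes vi s al and + + + (67 + 71 = 138) plus the double crossovers (24).
RF(vi–al) = (138 + 24) / 1000 = 162/1000 = 0.1620 → 16.2 centimorgans.

16.2 centimorgans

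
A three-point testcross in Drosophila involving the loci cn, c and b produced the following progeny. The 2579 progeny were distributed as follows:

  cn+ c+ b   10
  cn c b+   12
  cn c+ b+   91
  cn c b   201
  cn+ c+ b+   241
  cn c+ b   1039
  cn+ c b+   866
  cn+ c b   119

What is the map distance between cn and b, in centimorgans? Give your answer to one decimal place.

The two most frequent reciprocal classes, cn+ c b+ and cn c+ b, are the parental types, so the F1 was cn+ c b+ / cn c+ b.
The two rarest classes, cn c b+ and cn+ c+ b, are the double crossovers. Comparing them with the parentals, only the cn allele has switched, so cn is the middle locus and the order is b – cn – c.
Crossovers in the b–cn interval produce the single-crossover classes cn+ c b and cn c+ b+ (119 + 91 = 210) plus the double crossovers (22).
RF(b–cn) = (210 + 22) / 2579 = 232/2579 = 0.0900 → 9.0 centimorgans.

9.0 centimorgans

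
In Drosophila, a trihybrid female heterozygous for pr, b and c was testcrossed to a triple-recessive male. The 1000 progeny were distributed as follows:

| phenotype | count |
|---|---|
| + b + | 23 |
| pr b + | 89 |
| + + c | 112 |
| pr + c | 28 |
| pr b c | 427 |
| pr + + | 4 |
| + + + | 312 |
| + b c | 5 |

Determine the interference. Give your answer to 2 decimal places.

The two most frequent reciprocal classes, + + + and pr b c, are the parental types, so the F1 was + + + / pr b c.
The two rarest classes, pr + + and + b c, are the double crossovers. Comparing them with the parentals, only the pr allele has switched, so pr is the middle locus and the order is b – pr – c.
b–pr: (51 + 9)/1000 = 0.0600; pr–c: (201 + 9)/1000 = 0.2100.
Expected DCO frequency = 0.0600 × 0.2100 ≈ 0.01260; observed = 9/1000 ≈ 0.00900.
Coefficient of coincidence = 0.00900/0.01260 ≈ 0.71; interference = 1 − 0.71 = 0.29.

0.29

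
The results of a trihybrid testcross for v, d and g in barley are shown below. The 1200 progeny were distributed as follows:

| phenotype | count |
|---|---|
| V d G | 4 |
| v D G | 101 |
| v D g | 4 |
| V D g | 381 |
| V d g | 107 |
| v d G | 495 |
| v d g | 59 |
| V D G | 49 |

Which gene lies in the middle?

The two most frequent reciprocal classes, V D g and v d G, are the parental types, so the F1 was V D g / v d G.
The two rarest classes, v D g and V d G, are the double crossovers. Comparing them with the parentals, only the v allele has switched, so v is the middle locus and the order is g – v – d.

v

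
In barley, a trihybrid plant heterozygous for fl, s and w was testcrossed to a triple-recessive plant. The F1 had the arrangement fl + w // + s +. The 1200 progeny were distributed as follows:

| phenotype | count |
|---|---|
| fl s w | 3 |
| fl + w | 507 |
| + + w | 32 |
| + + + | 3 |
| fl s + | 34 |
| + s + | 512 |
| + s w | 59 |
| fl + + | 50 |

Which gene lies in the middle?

s

The two rarest classes, fl s w and + + +, are the double crossovers. Comparing them with the parentals, only the s allele has switched, so s is the middle locus and the order is fl – s – w.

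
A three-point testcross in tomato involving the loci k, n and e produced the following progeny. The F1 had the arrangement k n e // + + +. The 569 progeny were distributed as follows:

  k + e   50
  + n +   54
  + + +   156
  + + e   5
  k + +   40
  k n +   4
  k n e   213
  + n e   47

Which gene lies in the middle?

e

The two rarest classes, k n + and + + e, are the double crossovers. Comparing them with the parentals, only the e allele has switched, so e is the middle locus and the order is n – e – k.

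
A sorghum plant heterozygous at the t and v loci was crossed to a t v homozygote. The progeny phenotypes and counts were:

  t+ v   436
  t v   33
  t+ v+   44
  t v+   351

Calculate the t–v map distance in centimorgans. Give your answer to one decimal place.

8.9 centimorgans

The two most frequent classes, t+ v (436) and t v+ (351), are the parental types, so the F1 was t+ v / t v+.
The recombinant classes are t+ v+ and t v: 44 + 33 = 77.
Recombination frequency = 77/864 = 0.0891 ≈ 8.9%, i.e. 8.9 centimorgans.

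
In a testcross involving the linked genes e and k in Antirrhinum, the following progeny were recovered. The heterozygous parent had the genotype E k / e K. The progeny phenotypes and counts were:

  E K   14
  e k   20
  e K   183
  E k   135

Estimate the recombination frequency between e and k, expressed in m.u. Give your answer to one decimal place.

9.7 m.u.

The recombinant classes are E K and e k: 14 + 20 = 34.
Recombination frequency = 34/352 = 0.0966 ≈ 9.7%, i.e. 9.7 m.u.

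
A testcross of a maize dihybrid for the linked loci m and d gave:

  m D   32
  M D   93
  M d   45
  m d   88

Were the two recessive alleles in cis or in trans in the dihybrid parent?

The two most frequent classes are M D (93) and m d (88); these are the parental (non-recombinant) types.
So the F1 carried M D on one chromosome and m d on the other — the recessive alleles are on the same chromosome (cis / coupling).

cis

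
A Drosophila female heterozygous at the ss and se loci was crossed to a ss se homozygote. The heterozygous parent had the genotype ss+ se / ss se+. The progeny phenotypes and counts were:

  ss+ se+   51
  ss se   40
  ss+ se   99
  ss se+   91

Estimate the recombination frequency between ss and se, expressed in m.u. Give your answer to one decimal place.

The recombinant classes are ss+ se+ and ss se: 51 + 40 = 91.
Recombination frequency = 91/281 = 0.3238 ≈ 32.4%, i.e. 32.4 m.u.

32.4 m.u.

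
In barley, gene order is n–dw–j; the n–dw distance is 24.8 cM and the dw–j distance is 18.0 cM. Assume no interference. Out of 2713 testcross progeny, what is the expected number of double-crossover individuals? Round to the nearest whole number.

Map distances give recombination frequencies of 0.248 and 0.180 for the two intervals.
With no interference, expected double-crossover frequency = 0.248 × 0.180 = 0.04464.
Expected number = 0.04464 × 2713 = 121.11 ≈ 121.

121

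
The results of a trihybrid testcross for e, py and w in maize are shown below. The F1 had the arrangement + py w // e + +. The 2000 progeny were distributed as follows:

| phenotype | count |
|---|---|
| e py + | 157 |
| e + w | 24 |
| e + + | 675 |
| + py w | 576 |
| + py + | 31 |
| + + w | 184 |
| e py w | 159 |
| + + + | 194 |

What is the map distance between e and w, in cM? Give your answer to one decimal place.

The two rarest classes, + py + and e + w, are the double crossovers. Comparing them with the parentals, only the w allele has switched, so w is the middle locus and the order is e – w – py.
Crossovers in the e–w interval produce the single-crossover classes e py w and + + + (159 + 194 = 353) plus the double crossovers (55).
RF(e–w) = (353 + 55) / 2000 = 408/2000 = 0.2040 → 20.4 cM.

20.4 cM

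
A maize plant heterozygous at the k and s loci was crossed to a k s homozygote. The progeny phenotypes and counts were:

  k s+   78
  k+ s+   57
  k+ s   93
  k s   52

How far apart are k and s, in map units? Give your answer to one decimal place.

38.9 map units

The two most frequent classes, k+ s (93) and k s+ (78), are the parental types, so the F1 was k+ s / k s+.
The recombinant classes are k+ s+ and k s: 57 + 52 = 109.
Recombination frequency = 109/280 = 0.3893 ≈ 38.9%, i.e. 38.9 map units.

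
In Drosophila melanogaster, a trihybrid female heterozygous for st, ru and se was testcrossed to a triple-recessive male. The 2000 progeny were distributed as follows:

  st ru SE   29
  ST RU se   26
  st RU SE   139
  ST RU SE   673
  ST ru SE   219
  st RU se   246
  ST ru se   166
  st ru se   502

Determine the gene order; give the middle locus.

se

The two most frequent reciprocal classes, st ru se and ST RU SE, are the parental types, so the F1 was st ru se / ST RU SE.
The two rarest classes, st ru SE and ST RU se, are the double crossovers. Comparing them with the parentals, only the se allele has switched, so se is the middle locus and the order is st – se – ru.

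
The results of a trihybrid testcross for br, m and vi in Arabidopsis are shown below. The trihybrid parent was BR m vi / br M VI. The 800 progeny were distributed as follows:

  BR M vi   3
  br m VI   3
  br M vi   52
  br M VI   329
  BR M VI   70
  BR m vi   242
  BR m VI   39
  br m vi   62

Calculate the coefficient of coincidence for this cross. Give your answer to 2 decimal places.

The two rarest classes, BR M vi and br m VI, are the double crossovers. Comparing them with the parentals, only the m allele has switched, so m is the middle locus and the order is br – m – vi.
br–m: (132 + 6)/800 = 0.1725; m–vi: (91 + 6)/800 = 0.1212.
Expected DCO frequency = 0.1725 × 0.1212 ≈ 0.02091; observed = 6/800 ≈ 0.00750.
Coefficient of coincidence = 0.00750/0.02091 ≈ 0.36.

0.36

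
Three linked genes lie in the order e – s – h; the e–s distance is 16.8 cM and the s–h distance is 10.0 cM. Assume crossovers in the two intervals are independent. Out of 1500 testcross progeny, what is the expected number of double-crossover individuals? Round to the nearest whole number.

25

Map distances give recombination frequencies of 0.168 and 0.100 for the two intervals.
With no interference, expected double-crossover frequency = 0.168 × 0.100 = 0.01680.
Expected number = 0.01680 × 1500 = 25.20 ≈ 25.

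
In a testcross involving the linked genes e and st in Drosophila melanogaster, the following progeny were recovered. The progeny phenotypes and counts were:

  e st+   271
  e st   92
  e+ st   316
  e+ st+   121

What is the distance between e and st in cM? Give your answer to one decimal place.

26.6 cM

The two most frequent classes, e+ st (316) and e st+ (271), are the parental types, so the F1 was e+ st / e st+.
The recombinant classes are e+ st+ and e st: 121 + 92 = 213.
Recombination frequency = 213/800 = 0.2662 ≈ 26.6%, i.e. 26.6 cM.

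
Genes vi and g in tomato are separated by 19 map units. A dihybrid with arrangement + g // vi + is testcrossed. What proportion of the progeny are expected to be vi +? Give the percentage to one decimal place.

A map distance of 19 map units corresponds to a recombination frequency of 0.190.
The F1 is + g / vi +, so vi + is a parental gamete class with expected frequency (1 − r)/2 = 0.810/2 = 0.4050.
That is 0.4050 = 40.5% of the progeny.

40.5%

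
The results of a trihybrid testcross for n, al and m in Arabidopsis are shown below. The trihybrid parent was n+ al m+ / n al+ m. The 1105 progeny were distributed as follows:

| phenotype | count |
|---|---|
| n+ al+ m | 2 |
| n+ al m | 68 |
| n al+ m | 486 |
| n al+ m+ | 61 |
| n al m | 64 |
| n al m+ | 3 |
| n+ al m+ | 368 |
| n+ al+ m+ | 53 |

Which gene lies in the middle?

n

The two rarest classes, n al m+ and n+ al+ m, are the double crossovers. Comparing them with the parentals, only the n allele has switched, so n is the middle locus and the order is al – n – m.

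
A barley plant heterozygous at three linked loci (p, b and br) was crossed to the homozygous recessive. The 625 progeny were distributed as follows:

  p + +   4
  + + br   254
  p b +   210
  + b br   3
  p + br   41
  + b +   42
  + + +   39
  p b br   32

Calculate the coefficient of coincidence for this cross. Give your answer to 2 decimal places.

0.62

The two most frequent reciprocal classes, p b + and + + br, are the parental types, so the F1 was p b + / + + br.
The two rarest classes, p + + and + b br, are the double crossovers. Comparing them with the parentals, only the b allele has switched, so b is the middle locus and the order is br – b – p.
br–b: (71 + 7)/625 = 0.1248; b–p: (83 + 7)/625 = 0.1440.
Expected DCO frequency = 0.1248 × 0.1440 ≈ 0.01797; observed = 7/625 ≈ 0.01120.
Coefficient of coincidence = 0.01120/0.01797 ≈ 0.62.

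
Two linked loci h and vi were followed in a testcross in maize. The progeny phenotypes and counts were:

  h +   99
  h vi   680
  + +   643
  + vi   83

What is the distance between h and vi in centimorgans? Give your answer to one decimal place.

12.1 centimorgans

The two most frequent classes, + + (643) and h vi (680), are the parental types, so the F1 was + + / h vi.
The recombinant classes are + vi and h +: 83 + 99 = 182.
Recombination frequency = 182/1505 = 0.1209 ≈ 12.1%, i.e. 12.1 centimorgans.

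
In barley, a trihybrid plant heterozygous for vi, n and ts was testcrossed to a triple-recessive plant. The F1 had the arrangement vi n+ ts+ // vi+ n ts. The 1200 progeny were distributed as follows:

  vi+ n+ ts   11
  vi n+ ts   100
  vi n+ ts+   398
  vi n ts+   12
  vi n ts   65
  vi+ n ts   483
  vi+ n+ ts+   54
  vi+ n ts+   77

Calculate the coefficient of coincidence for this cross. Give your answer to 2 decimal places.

The two rarest classes, vi n ts+ and vi+ n+ ts, are the double crossovers. Comparing them with the parentals, only the n allele has switched, so n is the middle locus and the order is ts – n – vi.
ts–n: (177 + 23)/1200 = 0.1667; n–vi: (119 + 23)/1200 = 0.1183.
Expected DCO frequency = 0.1667 × 0.1183 ≈ 0.01972; observed = 23/1200 ≈ 0.01917.
Coefficient of coincidence = 0.01917/0.01972 ≈ 0.97.

0.97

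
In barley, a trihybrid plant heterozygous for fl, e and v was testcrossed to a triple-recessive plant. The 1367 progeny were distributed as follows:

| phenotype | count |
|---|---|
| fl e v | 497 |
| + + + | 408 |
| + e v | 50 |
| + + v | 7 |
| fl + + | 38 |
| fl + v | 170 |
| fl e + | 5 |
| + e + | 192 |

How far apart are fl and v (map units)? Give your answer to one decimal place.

The two most frequent reciprocal classes, fl e v and + + +, are the parental types, so the F1 was fl e v / + + +.
The two rarest classes, fl e + and + + v, are the double crossovers. Comparing them with the parentals, only the v allele has switched, so v is the middle locus and the order is e – v – fl.
Crossovers in the v–fl interval produce the single-crossover classes + e v and fl + + (50 + 38 = 88) plus the double crossovers (12).
RF(v–fl) = (88 + 12) / 1367 = 100/1367 = 0.0732 → 7.3 map units.

7.3 map units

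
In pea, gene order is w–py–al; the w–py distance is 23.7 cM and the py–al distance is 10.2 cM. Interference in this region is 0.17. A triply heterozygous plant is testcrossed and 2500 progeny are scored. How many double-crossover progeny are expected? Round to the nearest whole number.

50

Map distances give recombination frequencies of 0.237 and 0.102 for the two intervals.
With interference 0.17 (so coincidence = 0.83), expected double-crossover frequency = 0.237 × 0.102 × 0.83 = 0.02006.
Expected number = 0.02006 × 2500 = 50.16 ≈ 50.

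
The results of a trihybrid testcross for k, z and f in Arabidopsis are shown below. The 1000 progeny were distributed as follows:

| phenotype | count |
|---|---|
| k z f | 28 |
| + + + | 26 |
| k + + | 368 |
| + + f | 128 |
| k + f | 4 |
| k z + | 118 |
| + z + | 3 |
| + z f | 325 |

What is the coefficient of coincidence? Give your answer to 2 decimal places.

0.45

The two most frequent reciprocal classes, + z f and k + +, are the parental types, so the F1 was + z f / k + +.
The two rarest classes, + z + and k + f, are the double crossovers. Comparing them with the parentals, only the f allele has switched, so f is the middle locus and the order is k – f – z.
k–f: (54 + 7)/1000 = 0.0610; f–z: (246 + 7)/1000 = 0.2530.
Expected DCO frequency = 0.0610 × 0.2530 ≈ 0.01543; observed = 7/1000 ≈ 0.00700.
Coefficient of coincidence = 0.00700/0.01543 ≈ 0.45.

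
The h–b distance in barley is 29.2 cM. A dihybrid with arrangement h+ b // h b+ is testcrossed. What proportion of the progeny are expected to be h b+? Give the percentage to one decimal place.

A map distance of 29.2 cM corresponds to a recombination frequency of 0.292.
The F1 is h+ b / h b+, so h b+ is a parental gamete class with expected frequency (1 − r)/2 = 0.708/2 = 0.3540.
That is 0.3540 = 35.4% of the progeny.

35.4%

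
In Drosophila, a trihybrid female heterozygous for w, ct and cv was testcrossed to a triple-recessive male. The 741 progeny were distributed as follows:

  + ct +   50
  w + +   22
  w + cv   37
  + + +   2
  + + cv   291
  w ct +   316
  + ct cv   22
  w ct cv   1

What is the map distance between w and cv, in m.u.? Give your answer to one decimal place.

The two most frequent reciprocal classes, w ct + and + + cv, are the parental types, so the F1 was w ct + / + + cv.
The two rarest classes, w ct cv and + + +, are the double crossovers. Comparing them with the parentals, only the cv allele has switched, so cv is the middle locus and the order is w – cv – ct.
Crossovers in the w–cv interval produce the single-crossover classes + ct + and w + cv (50 + 37 = 87) plus the double crossovers (3).
RF(w–cv) = (87 + 3) / 741 = 90/741 = 0.1215 → 12.1 m.u.

12.1 m.u.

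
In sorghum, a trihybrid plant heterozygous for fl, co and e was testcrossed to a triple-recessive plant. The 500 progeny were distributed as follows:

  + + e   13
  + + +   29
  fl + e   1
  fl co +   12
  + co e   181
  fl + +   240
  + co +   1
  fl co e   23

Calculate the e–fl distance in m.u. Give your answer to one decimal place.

The two most frequent reciprocal classes, fl + + and + co e, are the parental types, so the F1 was fl + + / + co e.
The two rarest classes, fl + e and + co +, are the double crossovers. Comparing them with the parentals, only the e allele has switched, so e is the middle locus and the order is fl – e – co.
Crossovers in the fl–e interval produce the single-crossover classes + + + and fl co e (29 + 23 = 52) plus the double crossovers (2).
RF(fl–e) = (52 + 2) / 500 = 54/500 = 0.1080 → 10.8 m.u.

10.8 m.u.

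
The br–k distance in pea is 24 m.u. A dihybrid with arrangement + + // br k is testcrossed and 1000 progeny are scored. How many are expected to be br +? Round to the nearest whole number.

A map distance of 24 m.u. corresponds to a recombination frequency of 0.240.
The F1 is + + / br k, so br + is a recombinant gamete class with expected frequency r/2 = 0.240/2 = 0.1200.
Expected number = 0.1200 × 1000 = 120.00 ≈ 120.

120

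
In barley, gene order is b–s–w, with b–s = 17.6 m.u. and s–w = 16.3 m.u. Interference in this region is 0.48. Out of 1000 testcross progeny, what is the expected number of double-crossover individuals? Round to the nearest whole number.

15

Map distances give recombination frequencies of 0.176 and 0.163 for the two intervals.
With interference 0.48 (so coincidence = 0.52), expected double-crossover frequency = 0.176 × 0.163 × 0.52 = 0.01492.
Expected number = 0.01492 × 1000 = 14.92 ≈ 15.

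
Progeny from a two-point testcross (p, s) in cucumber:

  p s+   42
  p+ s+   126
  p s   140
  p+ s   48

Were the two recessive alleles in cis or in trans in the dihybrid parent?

The two most frequent classes are p+ s+ (126) and p s (140); these are the parental (non-recombinant) types.
So the F1 carried p+ s+ on one chromosome and p s on the other — the recessive alleles are on the same chromosome (cis / coupling).

cis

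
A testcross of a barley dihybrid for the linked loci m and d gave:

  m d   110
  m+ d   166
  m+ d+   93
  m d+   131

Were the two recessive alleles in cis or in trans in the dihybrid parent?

The two most frequent classes are m+ d (166) and m d+ (131); these are the parental (non-recombinant) types.
So the F1 carried m+ d on one chromosome and m d+ on the other — the recessive alleles are on opposite chromosomes (trans / repulsion).

trans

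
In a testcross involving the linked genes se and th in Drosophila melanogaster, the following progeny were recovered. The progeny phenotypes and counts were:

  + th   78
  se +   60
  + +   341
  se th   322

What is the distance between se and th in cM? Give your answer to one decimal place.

17.2 cM

The two most frequent classes, + + (341) and se th (322), are the parental types, so the F1 was + + / se th.
The recombinant classes are + th and se +: 78 + 60 = 138.
Recombination frequency = 138/801 = 0.1723 ≈ 17.2%, i.e. 17.2 cM.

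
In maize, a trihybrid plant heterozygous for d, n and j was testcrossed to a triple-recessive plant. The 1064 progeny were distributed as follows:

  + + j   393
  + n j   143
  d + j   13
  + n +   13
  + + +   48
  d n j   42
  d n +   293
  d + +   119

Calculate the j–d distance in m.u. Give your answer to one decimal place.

10.9 m.u.

The two most frequent reciprocal classes, + + j and d n +, are the parental types, so the F1 was + + j / d n +.
The two rarest classes, d + j and + n +, are the double crossovers. Comparing them with the parentals, only the d allele has switched, so d is the middle locus and the order is n – d – j.
Crossovers in the d–j interval produce the single-crossover classes + + + and d n j (48 + 42 = 90) plus the double crossovers (26).
RF(d–j) = (90 + 26) / 1064 = 116/1064 = 0.1090 → 10.9 m.u.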